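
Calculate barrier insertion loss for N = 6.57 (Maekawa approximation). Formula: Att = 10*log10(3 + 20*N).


3 + 20*N = 3 + 20*6.57 = 134.4
Att = 10*log10(134.4) = 21.284 dB


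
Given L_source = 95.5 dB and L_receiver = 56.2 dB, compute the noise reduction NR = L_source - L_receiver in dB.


NR = L_source - L_receiver (difference between source and receiving room levels)
NR = 95.5 - 56.2 = 39.3 dB


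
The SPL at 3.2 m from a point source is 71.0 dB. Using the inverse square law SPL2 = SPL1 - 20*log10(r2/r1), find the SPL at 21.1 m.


r2/r1 = 21.1/3.2 = 6.59375
Correction = 20*log10(6.59375) = 16.3826 dB
SPL2 = 71.0 - 16.3826 = 54.617 dB


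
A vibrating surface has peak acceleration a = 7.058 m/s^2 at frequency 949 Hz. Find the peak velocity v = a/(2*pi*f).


omega = 2*pi*f = 2*pi*949 = 5962.74 rad/s
v = a / omega = 7.058 / 5962.74 = 0.0011837 m/s


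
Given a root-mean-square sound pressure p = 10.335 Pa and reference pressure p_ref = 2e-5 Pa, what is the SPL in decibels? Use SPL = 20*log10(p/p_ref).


p / p_ref = 10.335 / 2e-5 = 516750
SPL = 20 * log10(516750) = 114.27 dB


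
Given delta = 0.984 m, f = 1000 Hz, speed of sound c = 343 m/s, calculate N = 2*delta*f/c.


N = 2*delta*f/c = 2*delta/lambda, where lambda = c/f
lambda = 343 / 1000 = 0.343 m
N = 2 * 0.984 / 0.343 = 5.7376


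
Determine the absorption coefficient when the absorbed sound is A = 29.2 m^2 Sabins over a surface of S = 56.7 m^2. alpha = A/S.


Absorption coefficient = absorbed power / incident power
alpha = A / S = 29.2 / 56.7 = 0.51499


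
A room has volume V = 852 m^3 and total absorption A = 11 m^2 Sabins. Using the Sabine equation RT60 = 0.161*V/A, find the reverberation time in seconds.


RT60 = 0.161 * 852 / 11 = 12.47 s


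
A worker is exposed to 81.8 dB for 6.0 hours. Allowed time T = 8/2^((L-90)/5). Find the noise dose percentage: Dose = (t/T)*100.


T_allowed = 8 / 2^((81.8 - 90)/5) = 24.9333 hr
Dose = 6.0 / 24.9333 * 100 = 24.064 %


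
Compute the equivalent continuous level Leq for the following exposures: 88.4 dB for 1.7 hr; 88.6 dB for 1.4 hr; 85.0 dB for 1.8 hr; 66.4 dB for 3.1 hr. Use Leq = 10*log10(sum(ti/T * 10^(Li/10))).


T_total = 1.7 + 1.4 + 1.8 + 3.1 = 8.0 hr
(1.7/8.0) * 10^(88.4/10) = 1.47014e+08
(1.4/8.0) * 10^(88.6/10) = 1.26776e+08
(1.8/8.0) * 10^(85.0/10) = 7.11512e+07
(3.1/8.0) * 10^(66.4/10) = 1.6915e+06
Sum = 1.47014e+08 + 1.26776e+08 + 7.11512e+07 + 1.6915e+06 = 3.46633e+08
Leq = 10*log10(3.46633e+08) = 85.399 dB


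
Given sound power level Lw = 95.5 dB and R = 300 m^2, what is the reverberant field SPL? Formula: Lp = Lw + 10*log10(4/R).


4/R = 4/300 = 0.0133333
Lp = 95.5 + 10*log10(0.0133333) = 76.749 dB


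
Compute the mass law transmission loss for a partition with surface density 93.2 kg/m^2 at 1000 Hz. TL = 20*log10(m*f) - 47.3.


m * f = 93.2 * 1000 = 93200
20*log10(93200) = 99.3883 dB
TL = 99.3883 - 47.3 = 52.088 dB


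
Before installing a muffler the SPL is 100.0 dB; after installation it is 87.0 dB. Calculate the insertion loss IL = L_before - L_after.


Insertion loss = SPL without muffler - SPL with muffler
IL = 100.0 - 87.0 = 13 dB


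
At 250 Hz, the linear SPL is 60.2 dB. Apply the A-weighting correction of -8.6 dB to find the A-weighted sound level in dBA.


A-weighting table: 250 Hz -> -8.6 dB correction
SPL_A = SPL + correction = 60.2 + (-8.6) = 51.6 dBA


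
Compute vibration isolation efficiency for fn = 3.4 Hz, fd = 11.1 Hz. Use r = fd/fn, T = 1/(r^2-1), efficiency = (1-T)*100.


r = 11.1 / 3.4 = 3.26471
r^2 - 1 = 3.26471^2 - 1 = 9.65833
T = 1/9.65833 = 0.103538
Efficiency = (1 - 0.103538)*100 = 89.646 %


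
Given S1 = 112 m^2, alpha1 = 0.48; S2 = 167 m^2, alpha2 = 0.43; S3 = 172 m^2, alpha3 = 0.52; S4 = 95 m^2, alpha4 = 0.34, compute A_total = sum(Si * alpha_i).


112 * 0.48 = 53.76
167 * 0.43 = 71.81
172 * 0.52 = 89.44
95 * 0.34 = 32.3
A_total = 53.76 + 71.81 + 89.44 + 32.3 = 247.31 m^2


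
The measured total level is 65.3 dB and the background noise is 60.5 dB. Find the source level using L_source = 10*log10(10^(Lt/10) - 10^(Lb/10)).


10^(65.3/10) = 3.38844e+06
10^(60.5/10) = 1.12202e+06
Difference = 3.38844e+06 - 1.12202e+06 = 2.26642e+06
L_source = 10*log10(2.26642e+06) = 63.553 dB


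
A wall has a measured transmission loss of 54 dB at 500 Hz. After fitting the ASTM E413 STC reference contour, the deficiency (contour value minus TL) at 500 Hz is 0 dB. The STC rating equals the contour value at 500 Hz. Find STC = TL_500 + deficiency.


By ASTM E413, STC = value of the fitted reference contour at 500 Hz.
Contour value at 500 Hz = TL_500 + deficiency = 54 + 0 = 54
STC = 54


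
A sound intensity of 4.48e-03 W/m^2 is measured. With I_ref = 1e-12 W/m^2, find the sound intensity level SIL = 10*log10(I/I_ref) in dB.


I / I_ref = 4.48e-03 / 1e-12 = 4.48e+09
SIL = 10 * log10(4.48e+09) = 96.513 dB


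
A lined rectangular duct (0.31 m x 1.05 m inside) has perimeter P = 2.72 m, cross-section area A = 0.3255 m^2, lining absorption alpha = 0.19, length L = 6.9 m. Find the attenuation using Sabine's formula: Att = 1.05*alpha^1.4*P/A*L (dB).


alpha^1.4 = 0.19^1.4 = 0.0977811
Attenuation rate = 1.05 * alpha^1.4 * P / A
= 1.05 * 0.0977811 * 2.72 / 0.3255 = 0.85795 dB/m
Total Att = 0.85795 * 6.9 = 5.9199 dB


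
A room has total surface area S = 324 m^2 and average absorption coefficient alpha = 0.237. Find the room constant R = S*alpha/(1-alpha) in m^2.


R = 324 * 0.237 / (1 - 0.237) = 100.64 m^2


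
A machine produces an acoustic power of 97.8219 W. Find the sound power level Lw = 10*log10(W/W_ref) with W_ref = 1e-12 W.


W / W_ref = 97.8219 / 1e-12 = 9.78219e+13
Lw = 10 * log10(9.78219e+13) = 139.9 dB


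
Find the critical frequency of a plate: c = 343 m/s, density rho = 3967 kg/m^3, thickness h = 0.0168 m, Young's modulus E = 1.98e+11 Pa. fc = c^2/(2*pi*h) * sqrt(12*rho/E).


12*rho/E = 12*3967/1.98e+11 = 2.40424e-07
sqrt(12*rho/E) = sqrt(2.40424e-07) = 0.000490331
c^2/(2*pi*h) = 343^2/(2*pi*0.0168) = 1.11455e+06
fc = 1.11455e+06 * 0.000490331 = 546.5 Hz


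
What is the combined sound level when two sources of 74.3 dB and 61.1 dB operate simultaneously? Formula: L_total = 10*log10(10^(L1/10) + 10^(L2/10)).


10^(74.3/10) = 2.69153e+07
10^(61.1/10) = 1.28825e+06
Sum = 2.69153e+07 + 1.28825e+06 = 2.82036e+07
L_total = 10*log10(2.82036e+07) = 74.503 dB


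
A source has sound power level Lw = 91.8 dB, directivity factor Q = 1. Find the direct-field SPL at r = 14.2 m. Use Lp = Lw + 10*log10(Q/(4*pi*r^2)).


4*pi*r^2 = 4*pi*14.2^2 = 2533.88 m^2
Q / (4*pi*r^2) = 1 / 2533.88 = 0.000394652
Lp = 91.8 + 10*log10(0.000394652) = 57.762 dB


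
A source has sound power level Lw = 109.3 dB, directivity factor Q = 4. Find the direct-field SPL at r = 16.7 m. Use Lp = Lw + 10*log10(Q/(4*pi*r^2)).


4*pi*r^2 = 4*pi*16.7^2 = 3504.64 m^2
Q / (4*pi*r^2) = 4 / 3504.64 = 0.00114134
Lp = 109.3 + 10*log10(0.00114134) = 79.874 dB


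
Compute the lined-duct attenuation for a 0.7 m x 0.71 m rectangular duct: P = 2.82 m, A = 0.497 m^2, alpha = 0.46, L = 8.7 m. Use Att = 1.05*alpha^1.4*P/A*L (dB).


alpha^1.4 = 0.46^1.4 = 0.337179
Attenuation rate = 1.05 * alpha^1.4 * P / A
= 1.05 * 0.337179 * 2.82 / 0.497 = 2.00883 dB/m
Total Att = 2.00883 * 8.7 = 17.477 dB


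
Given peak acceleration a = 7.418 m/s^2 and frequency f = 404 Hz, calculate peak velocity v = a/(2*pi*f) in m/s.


omega = 2*pi*f = 2*pi*404 = 2538.41 rad/s
v = a / omega = 7.418 / 2538.41 = 0.0029223 m/s


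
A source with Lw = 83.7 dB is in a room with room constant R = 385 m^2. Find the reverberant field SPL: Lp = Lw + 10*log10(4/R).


4/R = 4/385 = 0.0103896
Lp = 83.7 + 10*log10(0.0103896) = 63.866 dB


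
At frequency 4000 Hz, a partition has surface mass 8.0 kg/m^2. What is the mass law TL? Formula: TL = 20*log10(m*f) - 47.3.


m * f = 8.0 * 4000 = 32000
20*log10(32000) = 90.103 dB
TL = 90.103 - 47.3 = 42.803 dB


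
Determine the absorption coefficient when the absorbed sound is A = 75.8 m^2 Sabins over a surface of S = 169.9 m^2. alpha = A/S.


Absorption coefficient = absorbed power / incident power
alpha = A / S = 75.8 / 169.9 = 0.44614


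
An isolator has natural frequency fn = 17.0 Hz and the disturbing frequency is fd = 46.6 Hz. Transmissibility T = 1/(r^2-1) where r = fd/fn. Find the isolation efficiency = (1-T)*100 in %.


r = 46.6 / 17.0 = 2.74118
r^2 - 1 = 2.74118^2 - 1 = 6.51407
T = 1/6.51407 = 0.153514
Efficiency = (1 - 0.153514)*100 = 84.649 %


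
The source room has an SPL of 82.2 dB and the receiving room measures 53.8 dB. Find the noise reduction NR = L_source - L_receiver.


NR = L_source - L_receiver (difference between source and receiving room levels)
NR = 82.2 - 53.8 = 28.4 dB


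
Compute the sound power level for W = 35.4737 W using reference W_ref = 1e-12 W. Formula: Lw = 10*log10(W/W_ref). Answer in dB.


W / W_ref = 35.4737 / 1e-12 = 3.54737e+13
Lw = 10 * log10(3.54737e+13) = 135.5 dB


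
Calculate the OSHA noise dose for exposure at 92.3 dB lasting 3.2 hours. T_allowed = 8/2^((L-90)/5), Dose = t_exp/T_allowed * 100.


T_allowed = 8 / 2^((92.3 - 90)/5) = 5.81589 hr
Dose = 3.2 / 5.81589 * 100 = 55.022 %


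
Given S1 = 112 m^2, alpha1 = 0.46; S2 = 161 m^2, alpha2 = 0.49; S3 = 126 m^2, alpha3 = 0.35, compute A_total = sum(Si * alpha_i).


112 * 0.46 = 51.52
161 * 0.49 = 78.89
126 * 0.35 = 44.1
A_total = 51.52 + 78.89 + 44.1 = 174.51 m^2


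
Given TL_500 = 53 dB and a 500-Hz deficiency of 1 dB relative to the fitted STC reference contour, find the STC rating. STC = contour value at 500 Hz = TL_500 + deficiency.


By ASTM E413, STC = value of the fitted reference contour at 500 Hz.
Contour value at 500 Hz = TL_500 + deficiency = 53 + 1 = 54
STC = 54


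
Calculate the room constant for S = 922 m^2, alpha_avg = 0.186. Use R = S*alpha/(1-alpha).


R = 922 * 0.186 / (1 - 0.186) = 210.68 m^2


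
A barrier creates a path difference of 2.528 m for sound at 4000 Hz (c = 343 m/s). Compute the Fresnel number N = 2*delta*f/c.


N = 2*delta*f/c = 2*delta/lambda, where lambda = c/f
lambda = 343 / 4000 = 0.08575 m
N = 2 * 2.528 / 0.08575 = 58.962


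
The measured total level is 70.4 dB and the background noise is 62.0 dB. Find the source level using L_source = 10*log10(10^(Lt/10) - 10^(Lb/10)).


10^(70.4/10) = 1.09648e+07
10^(62.0/10) = 1.58489e+06
Difference = 1.09648e+07 - 1.58489e+06 = 9.37991e+06
L_source = 10*log10(9.37991e+06) = 69.722 dB


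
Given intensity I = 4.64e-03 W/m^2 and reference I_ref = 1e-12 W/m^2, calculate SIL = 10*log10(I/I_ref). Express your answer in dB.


I / I_ref = 4.64e-03 / 1e-12 = 4.64e+09
SIL = 10 * log10(4.64e+09) = 96.665 dB


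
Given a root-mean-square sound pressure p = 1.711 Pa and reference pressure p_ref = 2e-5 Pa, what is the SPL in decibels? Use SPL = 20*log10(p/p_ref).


p / p_ref = 1.711 / 2e-5 = 85550
SPL = 20 * log10(85550) = 98.644 dB


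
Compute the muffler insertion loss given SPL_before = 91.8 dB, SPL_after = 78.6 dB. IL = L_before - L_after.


Insertion loss = SPL without muffler - SPL with muffler
IL = 91.8 - 78.6 = 13.2 dB


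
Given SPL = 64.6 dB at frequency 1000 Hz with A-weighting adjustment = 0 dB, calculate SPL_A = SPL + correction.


A-weighting table: 1000 Hz -> 0 dB correction
SPL_A = SPL + correction = 64.6 + (0) = 64.6 dBA


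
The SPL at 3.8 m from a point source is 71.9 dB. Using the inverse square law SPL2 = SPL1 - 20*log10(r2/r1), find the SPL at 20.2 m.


r2/r1 = 20.2/3.8 = 5.31579
Correction = 20*log10(5.31579) = 14.5114 dB
SPL2 = 71.9 - 14.5114 = 57.389 dB


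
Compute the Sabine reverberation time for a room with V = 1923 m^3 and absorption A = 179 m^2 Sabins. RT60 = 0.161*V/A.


RT60 = 0.161 * 1923 / 179 = 1.7296 s


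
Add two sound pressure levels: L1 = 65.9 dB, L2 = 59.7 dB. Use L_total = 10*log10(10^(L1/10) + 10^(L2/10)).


10^(65.9/10) = 3.89045e+06
10^(59.7/10) = 933254
Sum = 3.89045e+06 + 933254 = 4.8237e+06
L_total = 10*log10(4.8237e+06) = 66.834 dB


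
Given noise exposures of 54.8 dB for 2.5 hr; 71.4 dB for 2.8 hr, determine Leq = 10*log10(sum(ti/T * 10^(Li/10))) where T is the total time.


T_total = 2.5 + 2.8 = 5.3 hr
(2.5/5.3) * 10^(54.8/10) = 142451
(2.8/5.3) * 10^(71.4/10) = 7.2926e+06
Sum = 142451 + 7.2926e+06 = 7.43505e+06
Leq = 10*log10(7.43505e+06) = 68.713 dB


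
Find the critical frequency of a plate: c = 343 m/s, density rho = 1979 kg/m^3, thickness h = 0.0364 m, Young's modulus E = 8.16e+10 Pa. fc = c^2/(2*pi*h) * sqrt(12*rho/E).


12*rho/E = 12*1979/8.16e+10 = 2.91029e-07
sqrt(12*rho/E) = sqrt(2.91029e-07) = 0.000539471
c^2/(2*pi*h) = 343^2/(2*pi*0.0364) = 514407
fc = 514407 * 0.000539471 = 277.51 Hz


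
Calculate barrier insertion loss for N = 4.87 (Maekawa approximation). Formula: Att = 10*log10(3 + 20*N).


3 + 20*N = 3 + 20*4.87 = 100.4
Att = 10*log10(100.4) = 20.017 dB


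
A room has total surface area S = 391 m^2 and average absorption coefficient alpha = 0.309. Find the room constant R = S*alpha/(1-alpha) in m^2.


R = 391 * 0.309 / (1 - 0.309) = 174.85 m^2


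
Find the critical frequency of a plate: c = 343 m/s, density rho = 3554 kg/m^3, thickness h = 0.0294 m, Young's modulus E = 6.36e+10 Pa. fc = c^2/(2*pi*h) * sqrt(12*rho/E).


12*rho/E = 12*3554/6.36e+10 = 6.70566e-07
sqrt(12*rho/E) = sqrt(6.70566e-07) = 0.000818881
c^2/(2*pi*h) = 343^2/(2*pi*0.0294) = 636885
fc = 636885 * 0.000818881 = 521.53 Hz


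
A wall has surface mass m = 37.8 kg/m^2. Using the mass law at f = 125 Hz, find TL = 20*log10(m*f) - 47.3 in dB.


m * f = 37.8 * 125 = 4725
20*log10(4725) = 73.488 dB
TL = 73.488 - 47.3 = 26.188 dB


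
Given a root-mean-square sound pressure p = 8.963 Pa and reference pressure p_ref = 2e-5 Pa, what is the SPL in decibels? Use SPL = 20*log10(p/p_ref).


p / p_ref = 8.963 / 2e-5 = 448150
SPL = 20 * log10(448150) = 113.03 dB


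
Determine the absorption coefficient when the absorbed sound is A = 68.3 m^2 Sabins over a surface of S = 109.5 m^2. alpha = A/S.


Absorption coefficient = absorbed power / incident power
alpha = A / S = 68.3 / 109.5 = 0.62374


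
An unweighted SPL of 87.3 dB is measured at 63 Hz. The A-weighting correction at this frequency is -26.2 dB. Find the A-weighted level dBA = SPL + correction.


A-weighting table: 63 Hz -> -26.2 dB correction
SPL_A = SPL + correction = 87.3 + (-26.2) = 61.1 dBA


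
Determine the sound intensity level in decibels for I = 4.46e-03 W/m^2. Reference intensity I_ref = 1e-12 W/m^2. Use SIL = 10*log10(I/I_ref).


I / I_ref = 4.46e-03 / 1e-12 = 4.46e+09
SIL = 10 * log10(4.46e+09) = 96.493 dB


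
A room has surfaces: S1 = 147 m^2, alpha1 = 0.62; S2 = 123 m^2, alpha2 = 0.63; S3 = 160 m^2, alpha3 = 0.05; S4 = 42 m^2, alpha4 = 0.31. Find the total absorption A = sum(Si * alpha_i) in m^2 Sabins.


147 * 0.62 = 91.14
123 * 0.63 = 77.49
160 * 0.05 = 8
42 * 0.31 = 13.02
A_total = 91.14 + 77.49 + 8 + 13.02 = 189.65 m^2


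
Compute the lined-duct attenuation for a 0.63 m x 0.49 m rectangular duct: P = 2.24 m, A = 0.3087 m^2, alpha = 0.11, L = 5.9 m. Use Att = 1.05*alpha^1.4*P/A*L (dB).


alpha^1.4 = 0.11^1.4 = 0.0454935
Attenuation rate = 1.05 * alpha^1.4 * P / A
= 1.05 * 0.0454935 * 2.24 / 0.3087 = 0.346617 dB/m
Total Att = 0.346617 * 5.9 = 2.045 dB


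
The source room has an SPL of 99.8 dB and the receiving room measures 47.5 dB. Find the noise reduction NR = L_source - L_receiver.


NR = L_source - L_receiver (difference between source and receiving room levels)
NR = 99.8 - 47.5 = 52.3 dB


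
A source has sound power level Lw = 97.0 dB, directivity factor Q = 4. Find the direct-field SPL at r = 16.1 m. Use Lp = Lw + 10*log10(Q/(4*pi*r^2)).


4*pi*r^2 = 4*pi*16.1^2 = 3257.33 m^2
Q / (4*pi*r^2) = 4 / 3257.33 = 0.001228
Lp = 97.0 + 10*log10(0.001228) = 67.892 dB


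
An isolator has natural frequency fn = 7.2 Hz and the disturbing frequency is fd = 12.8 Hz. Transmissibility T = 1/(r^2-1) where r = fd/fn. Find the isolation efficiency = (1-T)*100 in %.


r = 12.8 / 7.2 = 1.77778
r^2 - 1 = 1.77778^2 - 1 = 2.1605
T = 1/2.1605 = 0.462856
Efficiency = (1 - 0.462856)*100 = 53.714 %


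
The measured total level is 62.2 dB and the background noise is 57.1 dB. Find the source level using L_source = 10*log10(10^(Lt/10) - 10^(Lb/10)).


10^(62.2/10) = 1.65959e+06
10^(57.1/10) = 512861
Difference = 1.65959e+06 - 512861 = 1.14673e+06
L_source = 10*log10(1.14673e+06) = 60.595 dB


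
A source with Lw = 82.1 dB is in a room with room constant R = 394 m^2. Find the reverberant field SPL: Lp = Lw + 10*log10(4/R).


4/R = 4/394 = 0.0101523
Lp = 82.1 + 10*log10(0.0101523) = 62.166 dB


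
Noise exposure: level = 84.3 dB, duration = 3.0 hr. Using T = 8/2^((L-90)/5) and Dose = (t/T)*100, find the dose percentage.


T_allowed = 8 / 2^((84.3 - 90)/5) = 17.6305 hr
Dose = 3.0 / 17.6305 * 100 = 17.016 %


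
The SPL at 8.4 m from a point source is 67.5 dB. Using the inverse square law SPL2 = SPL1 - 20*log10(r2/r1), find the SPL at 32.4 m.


r2/r1 = 32.4/8.4 = 3.85714
Correction = 20*log10(3.85714) = 11.7253 dB
SPL2 = 67.5 - 11.7253 = 55.775 dB


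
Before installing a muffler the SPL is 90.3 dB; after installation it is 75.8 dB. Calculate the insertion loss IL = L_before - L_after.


Insertion loss = SPL without muffler - SPL with muffler
IL = 90.3 - 75.8 = 14.5 dB


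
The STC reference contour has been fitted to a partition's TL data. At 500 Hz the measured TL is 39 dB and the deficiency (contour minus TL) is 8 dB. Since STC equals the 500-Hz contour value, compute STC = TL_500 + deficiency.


By ASTM E413, STC = value of the fitted reference contour at 500 Hz.
Contour value at 500 Hz = TL_500 + deficiency = 39 + 8 = 47
STC = 47


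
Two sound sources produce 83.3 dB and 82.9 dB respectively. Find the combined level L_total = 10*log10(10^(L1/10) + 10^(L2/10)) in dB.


10^(83.3/10) = 2.13796e+08
10^(82.9/10) = 1.94984e+08
Sum = 2.13796e+08 + 1.94984e+08 = 4.0878e+08
L_total = 10*log10(4.0878e+08) = 86.115 dB


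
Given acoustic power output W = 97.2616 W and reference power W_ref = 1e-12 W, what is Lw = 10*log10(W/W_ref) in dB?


W / W_ref = 97.2616 / 1e-12 = 9.72616e+13
Lw = 10 * log10(9.72616e+13) = 139.88 dB


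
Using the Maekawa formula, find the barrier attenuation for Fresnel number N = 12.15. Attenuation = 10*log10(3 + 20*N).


3 + 20*N = 3 + 20*12.15 = 246
Att = 10*log10(246) = 23.909 dB


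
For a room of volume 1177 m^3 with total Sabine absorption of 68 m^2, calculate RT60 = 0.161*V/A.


RT60 = 0.161 * 1177 / 68 = 2.7867 s


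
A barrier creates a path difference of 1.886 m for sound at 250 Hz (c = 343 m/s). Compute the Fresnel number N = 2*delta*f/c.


N = 2*delta*f/c = 2*delta/lambda, where lambda = c/f
lambda = 343 / 250 = 1.372 m
N = 2 * 1.886 / 1.372 = 2.7493


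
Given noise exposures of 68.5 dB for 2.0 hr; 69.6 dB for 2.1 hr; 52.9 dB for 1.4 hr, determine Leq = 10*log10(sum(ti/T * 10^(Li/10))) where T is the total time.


T_total = 2.0 + 2.1 + 1.4 = 5.5 hr
(2.0/5.5) * 10^(68.5/10) = 2.57435e+06
(2.1/5.5) * 10^(69.6/10) = 3.48222e+06
(1.4/5.5) * 10^(52.9/10) = 49632.4
Sum = 2.57435e+06 + 3.48222e+06 + 49632.4 = 6.1062e+06
Leq = 10*log10(6.1062e+06) = 67.858 dB


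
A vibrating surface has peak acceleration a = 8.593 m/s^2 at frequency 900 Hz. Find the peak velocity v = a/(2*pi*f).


omega = 2*pi*f = 2*pi*900 = 5654.87 rad/s
v = a / omega = 8.593 / 5654.87 = 0.0015196 m/s


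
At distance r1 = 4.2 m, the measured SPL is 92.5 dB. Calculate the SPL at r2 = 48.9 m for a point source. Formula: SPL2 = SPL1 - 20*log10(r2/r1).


r2/r1 = 48.9/4.2 = 11.6429
Correction = 20*log10(11.6429) = 21.3212 dB
SPL2 = 92.5 - 21.3212 = 71.179 dB


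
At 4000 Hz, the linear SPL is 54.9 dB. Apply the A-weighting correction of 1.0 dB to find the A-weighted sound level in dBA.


A-weighting table: 4000 Hz -> 1.0 dB correction
SPL_A = SPL + correction = 54.9 + (1.0) = 55.9 dBA


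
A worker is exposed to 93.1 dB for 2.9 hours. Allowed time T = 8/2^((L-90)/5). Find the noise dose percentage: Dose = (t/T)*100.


T_allowed = 8 / 2^((93.1 - 90)/5) = 5.20537 hr
Dose = 2.9 / 5.20537 * 100 = 55.712 %


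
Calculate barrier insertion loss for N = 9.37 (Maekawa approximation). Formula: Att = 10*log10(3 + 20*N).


3 + 20*N = 3 + 20*9.37 = 190.4
Att = 10*log10(190.4) = 22.797 dB


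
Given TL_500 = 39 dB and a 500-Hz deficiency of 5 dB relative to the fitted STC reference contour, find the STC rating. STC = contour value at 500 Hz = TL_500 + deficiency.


By ASTM E413, STC = value of the fitted reference contour at 500 Hz.
Contour value at 500 Hz = TL_500 + deficiency = 39 + 5 = 44
STC = 44


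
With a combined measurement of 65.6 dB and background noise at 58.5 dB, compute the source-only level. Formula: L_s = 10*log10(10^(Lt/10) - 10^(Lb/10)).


10^(65.6/10) = 3.63078e+06
10^(58.5/10) = 707946
Difference = 3.63078e+06 - 707946 = 2.92283e+06
L_source = 10*log10(2.92283e+06) = 64.658 dB


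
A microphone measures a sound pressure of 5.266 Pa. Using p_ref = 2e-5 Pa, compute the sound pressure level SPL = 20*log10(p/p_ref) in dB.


p / p_ref = 5.266 / 2e-5 = 263300
SPL = 20 * log10(263300) = 108.41 dB


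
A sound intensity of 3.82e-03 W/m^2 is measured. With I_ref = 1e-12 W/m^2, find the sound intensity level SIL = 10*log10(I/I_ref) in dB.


I / I_ref = 3.82e-03 / 1e-12 = 3.82e+09
SIL = 10 * log10(3.82e+09) = 95.821 dB


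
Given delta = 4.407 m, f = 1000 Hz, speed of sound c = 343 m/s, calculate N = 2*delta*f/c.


N = 2*delta*f/c = 2*delta/lambda, where lambda = c/f
lambda = 343 / 1000 = 0.343 m
N = 2 * 4.407 / 0.343 = 25.697


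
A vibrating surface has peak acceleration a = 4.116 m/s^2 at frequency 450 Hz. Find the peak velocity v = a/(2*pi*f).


omega = 2*pi*f = 2*pi*450 = 2827.43 rad/s
v = a / omega = 4.116 / 2827.43 = 0.0014557 m/s


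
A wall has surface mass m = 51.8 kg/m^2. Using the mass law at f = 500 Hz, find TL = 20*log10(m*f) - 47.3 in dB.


m * f = 51.8 * 500 = 25900
20*log10(25900) = 88.266 dB
TL = 88.266 - 47.3 = 40.966 dB


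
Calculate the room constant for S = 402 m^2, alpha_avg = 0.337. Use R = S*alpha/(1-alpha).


R = 402 * 0.337 / (1 - 0.337) = 204.33 m^2


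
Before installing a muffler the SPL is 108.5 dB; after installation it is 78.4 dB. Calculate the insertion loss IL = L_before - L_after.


Insertion loss = SPL without muffler - SPL with muffler
IL = 108.5 - 78.4 = 30.1 dB


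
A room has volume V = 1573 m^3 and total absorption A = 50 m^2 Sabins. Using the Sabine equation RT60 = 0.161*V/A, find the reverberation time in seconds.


RT60 = 0.161 * 1573 / 50 = 5.0651 s


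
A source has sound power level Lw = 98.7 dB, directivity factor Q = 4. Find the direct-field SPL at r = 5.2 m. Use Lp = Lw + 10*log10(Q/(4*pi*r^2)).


4*pi*r^2 = 4*pi*5.2^2 = 339.795 m^2
Q / (4*pi*r^2) = 4 / 339.795 = 0.0117718
Lp = 98.7 + 10*log10(0.0117718) = 79.408 dB


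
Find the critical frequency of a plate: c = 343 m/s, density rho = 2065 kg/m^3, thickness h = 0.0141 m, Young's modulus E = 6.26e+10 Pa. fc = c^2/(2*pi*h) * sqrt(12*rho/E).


12*rho/E = 12*2065/6.26e+10 = 3.95847e-07
sqrt(12*rho/E) = sqrt(3.95847e-07) = 0.000629164
c^2/(2*pi*h) = 343^2/(2*pi*0.0141) = 1.32797e+06
fc = 1.32797e+06 * 0.000629164 = 835.51 Hz


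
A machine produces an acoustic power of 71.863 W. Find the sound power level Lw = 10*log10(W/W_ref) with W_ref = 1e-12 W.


W / W_ref = 71.863 / 1e-12 = 7.1863e+13
Lw = 10 * log10(7.1863e+13) = 138.57 dB


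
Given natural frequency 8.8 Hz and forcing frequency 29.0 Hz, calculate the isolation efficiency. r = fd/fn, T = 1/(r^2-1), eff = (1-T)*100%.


r = 29.0 / 8.8 = 3.29545
r^2 - 1 = 3.29545^2 - 1 = 9.85999
T = 1/9.85999 = 0.10142
Efficiency = (1 - 0.10142)*100 = 89.858 %


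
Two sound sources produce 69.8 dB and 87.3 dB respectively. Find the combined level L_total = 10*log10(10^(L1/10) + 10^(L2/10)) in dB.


10^(69.8/10) = 9.54993e+06
10^(87.3/10) = 5.37032e+08
Sum = 9.54993e+06 + 5.37032e+08 = 5.46582e+08
L_total = 10*log10(5.46582e+08) = 87.377 dB


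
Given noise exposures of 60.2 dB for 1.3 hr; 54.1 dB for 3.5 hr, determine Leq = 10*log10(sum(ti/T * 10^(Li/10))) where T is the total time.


T_total = 1.3 + 3.5 = 4.8 hr
(1.3/4.8) * 10^(60.2/10) = 283597
(3.5/4.8) * 10^(54.1/10) = 187425
Sum = 283597 + 187425 = 471022
Leq = 10*log10(471022) = 56.73 dB


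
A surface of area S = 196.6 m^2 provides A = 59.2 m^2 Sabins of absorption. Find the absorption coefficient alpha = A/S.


Absorption coefficient = absorbed power / incident power
alpha = A / S = 59.2 / 196.6 = 0.30112


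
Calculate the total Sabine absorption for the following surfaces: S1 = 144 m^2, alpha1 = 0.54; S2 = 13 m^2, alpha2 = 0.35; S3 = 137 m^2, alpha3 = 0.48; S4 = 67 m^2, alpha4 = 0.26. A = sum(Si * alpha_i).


144 * 0.54 = 77.76
13 * 0.35 = 4.55
137 * 0.48 = 65.76
67 * 0.26 = 17.42
A_total = 77.76 + 4.55 + 65.76 + 17.42 = 165.49 m^2


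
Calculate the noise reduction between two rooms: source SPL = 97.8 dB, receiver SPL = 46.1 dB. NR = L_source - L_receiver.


NR = L_source - L_receiver (difference between source and receiving room levels)
NR = 97.8 - 46.1 = 51.7 dB


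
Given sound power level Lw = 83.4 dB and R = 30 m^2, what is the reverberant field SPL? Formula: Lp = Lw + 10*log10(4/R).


4/R = 4/30 = 0.133333
Lp = 83.4 + 10*log10(0.133333) = 74.649 dB


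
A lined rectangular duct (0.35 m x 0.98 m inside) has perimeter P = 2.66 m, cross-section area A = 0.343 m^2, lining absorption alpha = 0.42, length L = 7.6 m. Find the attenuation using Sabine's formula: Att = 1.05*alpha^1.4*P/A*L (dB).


alpha^1.4 = 0.42^1.4 = 0.296858
Attenuation rate = 1.05 * alpha^1.4 * P / A
= 1.05 * 0.296858 * 2.66 / 0.343 = 2.41727 dB/m
Total Att = 2.41727 * 7.6 = 18.371 dB


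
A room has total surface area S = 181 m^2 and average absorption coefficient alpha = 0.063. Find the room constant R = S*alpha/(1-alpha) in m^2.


R = 181 * 0.063 / (1 - 0.063) = 12.17 m^2


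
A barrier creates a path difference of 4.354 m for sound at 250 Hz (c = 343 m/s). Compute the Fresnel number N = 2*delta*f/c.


N = 2*delta*f/c = 2*delta/lambda, where lambda = c/f
lambda = 343 / 250 = 1.372 m
N = 2 * 4.354 / 1.372 = 6.3469


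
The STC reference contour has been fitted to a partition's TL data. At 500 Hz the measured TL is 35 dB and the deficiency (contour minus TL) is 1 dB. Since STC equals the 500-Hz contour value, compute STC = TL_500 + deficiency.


By ASTM E413, STC = value of the fitted reference contour at 500 Hz.
Contour value at 500 Hz = TL_500 + deficiency = 35 + 1 = 36
STC = 36


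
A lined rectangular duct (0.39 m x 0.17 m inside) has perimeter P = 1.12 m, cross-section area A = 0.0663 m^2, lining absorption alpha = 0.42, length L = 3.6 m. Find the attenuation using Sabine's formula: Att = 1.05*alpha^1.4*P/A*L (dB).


alpha^1.4 = 0.42^1.4 = 0.296858
Attenuation rate = 1.05 * alpha^1.4 * P / A
= 1.05 * 0.296858 * 1.12 / 0.0663 = 5.26554 dB/m
Total Att = 5.26554 * 3.6 = 18.956 dB


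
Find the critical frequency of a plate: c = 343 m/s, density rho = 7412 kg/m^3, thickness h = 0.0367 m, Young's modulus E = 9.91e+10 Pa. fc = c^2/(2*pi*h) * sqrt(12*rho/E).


12*rho/E = 12*7412/9.91e+10 = 8.97518e-07
sqrt(12*rho/E) = sqrt(8.97518e-07) = 0.000947374
c^2/(2*pi*h) = 343^2/(2*pi*0.0367) = 510202
fc = 510202 * 0.000947374 = 483.35 Hz


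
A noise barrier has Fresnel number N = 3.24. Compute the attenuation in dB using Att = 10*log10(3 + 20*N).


3 + 20*N = 3 + 20*3.24 = 67.8
Att = 10*log10(67.8) = 18.312 dB


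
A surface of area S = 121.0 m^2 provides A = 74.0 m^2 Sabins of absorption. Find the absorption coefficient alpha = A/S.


Absorption coefficient = absorbed power / incident power
alpha = A / S = 74.0 / 121.0 = 0.61157


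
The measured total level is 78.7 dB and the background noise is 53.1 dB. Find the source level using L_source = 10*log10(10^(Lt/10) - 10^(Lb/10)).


10^(78.7/10) = 7.4131e+07
10^(53.1/10) = 204174
Difference = 7.4131e+07 - 204174 = 7.39268e+07
L_source = 10*log10(7.39268e+07) = 78.688 dB


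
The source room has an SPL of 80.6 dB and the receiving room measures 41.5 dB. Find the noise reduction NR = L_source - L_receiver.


NR = L_source - L_receiver (difference between source and receiving room levels)
NR = 80.6 - 41.5 = 39.1 dB


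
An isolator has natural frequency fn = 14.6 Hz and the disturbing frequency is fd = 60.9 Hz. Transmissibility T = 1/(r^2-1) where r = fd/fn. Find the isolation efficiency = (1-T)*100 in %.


r = 60.9 / 14.6 = 4.17123
r^2 - 1 = 4.17123^2 - 1 = 16.3992
T = 1/16.3992 = 0.0609786
Efficiency = (1 - 0.0609786)*100 = 93.902 %


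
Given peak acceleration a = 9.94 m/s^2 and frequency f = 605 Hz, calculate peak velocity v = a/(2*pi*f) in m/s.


omega = 2*pi*f = 2*pi*605 = 3801.33 rad/s
v = a / omega = 9.94 / 3801.33 = 0.0026149 m/s


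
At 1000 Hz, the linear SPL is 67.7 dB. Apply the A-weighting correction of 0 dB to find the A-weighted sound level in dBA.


A-weighting table: 1000 Hz -> 0 dB correction
SPL_A = SPL + correction = 67.7 + (0) = 67.7 dBA


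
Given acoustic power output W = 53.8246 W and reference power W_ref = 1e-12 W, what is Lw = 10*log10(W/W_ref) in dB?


W / W_ref = 53.8246 / 1e-12 = 5.38246e+13
Lw = 10 * log10(5.38246e+13) = 137.31 dB


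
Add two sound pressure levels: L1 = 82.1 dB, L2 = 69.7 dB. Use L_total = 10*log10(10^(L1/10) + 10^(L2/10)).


10^(82.1/10) = 1.62181e+08
10^(69.7/10) = 9.33254e+06
Sum = 1.62181e+08 + 9.33254e+06 = 1.71514e+08
L_total = 10*log10(1.71514e+08) = 82.343 dB


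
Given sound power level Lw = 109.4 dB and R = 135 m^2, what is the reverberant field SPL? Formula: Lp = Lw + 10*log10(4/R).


4/R = 4/135 = 0.0296296
Lp = 109.4 + 10*log10(0.0296296) = 94.117 dB


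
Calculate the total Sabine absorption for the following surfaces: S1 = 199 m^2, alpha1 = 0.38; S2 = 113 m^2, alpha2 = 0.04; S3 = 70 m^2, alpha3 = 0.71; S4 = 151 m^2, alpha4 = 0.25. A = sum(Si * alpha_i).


199 * 0.38 = 75.62
113 * 0.04 = 4.52
70 * 0.71 = 49.7
151 * 0.25 = 37.75
A_total = 75.62 + 4.52 + 49.7 + 37.75 = 167.59 m^2


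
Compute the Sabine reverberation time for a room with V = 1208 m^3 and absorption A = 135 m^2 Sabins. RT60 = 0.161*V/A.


RT60 = 0.161 * 1208 / 135 = 1.4407 s


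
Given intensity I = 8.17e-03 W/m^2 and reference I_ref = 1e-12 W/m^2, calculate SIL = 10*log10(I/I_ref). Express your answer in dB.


I / I_ref = 8.17e-03 / 1e-12 = 8.17e+09
SIL = 10 * log10(8.17e+09) = 99.122 dB


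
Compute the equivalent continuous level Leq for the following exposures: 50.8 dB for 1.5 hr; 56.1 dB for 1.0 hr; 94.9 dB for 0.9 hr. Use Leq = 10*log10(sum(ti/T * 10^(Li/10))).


T_total = 1.5 + 1.0 + 0.9 = 3.4 hr
(1.5/3.4) * 10^(50.8/10) = 53041.1
(1.0/3.4) * 10^(56.1/10) = 119818
(0.9/3.4) * 10^(94.9/10) = 8.18019e+08
Sum = 53041.1 + 119818 + 8.18019e+08 = 8.18192e+08
Leq = 10*log10(8.18192e+08) = 89.129 dB


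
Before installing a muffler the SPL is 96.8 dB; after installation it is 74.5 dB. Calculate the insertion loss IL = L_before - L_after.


Insertion loss = SPL without muffler - SPL with muffler
IL = 96.8 - 74.5 = 22.3 dB


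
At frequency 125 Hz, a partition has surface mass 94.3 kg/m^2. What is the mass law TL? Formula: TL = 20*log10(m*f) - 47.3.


m * f = 94.3 * 125 = 11787.5
20*log10(11787.5) = 81.4284 dB
TL = 81.4284 - 47.3 = 34.128 dB


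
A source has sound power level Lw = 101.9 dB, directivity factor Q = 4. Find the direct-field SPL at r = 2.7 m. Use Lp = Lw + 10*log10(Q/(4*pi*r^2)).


4*pi*r^2 = 4*pi*2.7^2 = 91.6088 m^2
Q / (4*pi*r^2) = 4 / 91.6088 = 0.0436639
Lp = 101.9 + 10*log10(0.0436639) = 88.301 dB


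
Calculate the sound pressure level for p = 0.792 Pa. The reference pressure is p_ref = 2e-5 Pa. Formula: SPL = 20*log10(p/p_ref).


p / p_ref = 0.792 / 2e-5 = 39600
SPL = 20 * log10(39600) = 91.954 dB


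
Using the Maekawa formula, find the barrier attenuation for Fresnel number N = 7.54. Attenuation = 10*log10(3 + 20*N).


3 + 20*N = 3 + 20*7.54 = 153.8
Att = 10*log10(153.8) = 21.87 dB


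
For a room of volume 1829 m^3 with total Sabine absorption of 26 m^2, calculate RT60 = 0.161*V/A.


RT60 = 0.161 * 1829 / 26 = 11.326 s


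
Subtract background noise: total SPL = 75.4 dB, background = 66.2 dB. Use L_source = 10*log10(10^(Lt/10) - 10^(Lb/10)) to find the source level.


10^(75.4/10) = 3.46737e+07
10^(66.2/10) = 4.16869e+06
Difference = 3.46737e+07 - 4.16869e+06 = 3.0505e+07
L_source = 10*log10(3.0505e+07) = 74.844 dB


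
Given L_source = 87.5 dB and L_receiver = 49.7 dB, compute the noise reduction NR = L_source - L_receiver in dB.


NR = L_source - L_receiver (difference between source and receiving room levels)
NR = 87.5 - 49.7 = 37.8 dB


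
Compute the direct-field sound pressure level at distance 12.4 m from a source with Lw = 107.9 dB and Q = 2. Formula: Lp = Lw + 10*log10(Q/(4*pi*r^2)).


4*pi*r^2 = 4*pi*12.4^2 = 1932.21 m^2
Q / (4*pi*r^2) = 2 / 1932.21 = 0.00103508
Lp = 107.9 + 10*log10(0.00103508) = 78.05 dB


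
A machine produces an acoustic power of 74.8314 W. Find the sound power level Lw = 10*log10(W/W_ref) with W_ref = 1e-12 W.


W / W_ref = 74.8314 / 1e-12 = 7.48314e+13
Lw = 10 * log10(7.48314e+13) = 138.74 dB


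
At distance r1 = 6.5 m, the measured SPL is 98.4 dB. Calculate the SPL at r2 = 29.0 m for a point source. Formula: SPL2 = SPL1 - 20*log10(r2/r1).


r2/r1 = 29.0/6.5 = 4.46154
Correction = 20*log10(4.46154) = 12.9897 dB
SPL2 = 98.4 - 12.9897 = 85.41 dB


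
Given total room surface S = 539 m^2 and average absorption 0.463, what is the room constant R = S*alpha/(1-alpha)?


R = 539 * 0.463 / (1 - 0.463) = 464.72 m^2


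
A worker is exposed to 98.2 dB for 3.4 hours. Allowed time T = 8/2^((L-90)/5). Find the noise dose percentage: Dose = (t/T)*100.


T_allowed = 8 / 2^((98.2 - 90)/5) = 2.56685 hr
Dose = 3.4 / 2.56685 * 100 = 132.46 %


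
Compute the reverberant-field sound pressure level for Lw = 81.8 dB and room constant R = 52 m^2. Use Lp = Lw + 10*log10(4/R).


4/R = 4/52 = 0.0769231
Lp = 81.8 + 10*log10(0.0769231) = 70.661 dB


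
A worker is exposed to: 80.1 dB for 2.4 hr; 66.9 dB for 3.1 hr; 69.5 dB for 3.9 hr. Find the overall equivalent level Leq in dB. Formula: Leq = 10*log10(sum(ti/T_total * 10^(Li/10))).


T_total = 2.4 + 3.1 + 3.9 = 9.4 hr
(2.4/9.4) * 10^(80.1/10) = 2.61266e+07
(3.1/9.4) * 10^(66.9/10) = 1.61523e+06
(3.9/9.4) * 10^(69.5/10) = 3.69774e+06
Sum = 2.61266e+07 + 1.61523e+06 + 3.69774e+06 = 3.14396e+07
Leq = 10*log10(3.14396e+07) = 74.975 dB


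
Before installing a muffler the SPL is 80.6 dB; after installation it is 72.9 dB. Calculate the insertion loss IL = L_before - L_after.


Insertion loss = SPL without muffler - SPL with muffler
IL = 80.6 - 72.9 = 7.7 dB


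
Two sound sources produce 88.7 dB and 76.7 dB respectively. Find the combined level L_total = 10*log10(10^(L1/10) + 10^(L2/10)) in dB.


10^(88.7/10) = 7.4131e+08
10^(76.7/10) = 4.67735e+07
Sum = 7.4131e+08 + 4.67735e+07 = 7.88084e+08
L_total = 10*log10(7.88084e+08) = 88.966 dB


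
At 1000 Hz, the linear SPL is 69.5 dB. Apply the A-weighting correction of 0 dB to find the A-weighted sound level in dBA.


A-weighting table: 1000 Hz -> 0 dB correction
SPL_A = SPL + correction = 69.5 + (0) = 69.5 dBA


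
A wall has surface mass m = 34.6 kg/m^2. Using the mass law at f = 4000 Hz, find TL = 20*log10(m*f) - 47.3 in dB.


m * f = 34.6 * 4000 = 138400
20*log10(138400) = 102.823 dB
TL = 102.823 - 47.3 = 55.523 dB


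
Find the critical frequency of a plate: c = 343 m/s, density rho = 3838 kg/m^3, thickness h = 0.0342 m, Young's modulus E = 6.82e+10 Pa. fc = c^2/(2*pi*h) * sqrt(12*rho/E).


12*rho/E = 12*3838/6.82e+10 = 6.75308e-07
sqrt(12*rho/E) = sqrt(6.75308e-07) = 0.000821771
c^2/(2*pi*h) = 343^2/(2*pi*0.0342) = 547498
fc = 547498 * 0.000821771 = 449.92 Hz


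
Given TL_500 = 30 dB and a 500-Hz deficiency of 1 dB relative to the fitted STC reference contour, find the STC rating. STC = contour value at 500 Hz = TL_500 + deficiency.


By ASTM E413, STC = value of the fitted reference contour at 500 Hz.
Contour value at 500 Hz = TL_500 + deficiency = 30 + 1 = 31
STC = 31


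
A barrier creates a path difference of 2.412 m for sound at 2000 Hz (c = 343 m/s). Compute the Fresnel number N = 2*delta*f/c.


N = 2*delta*f/c = 2*delta/lambda, where lambda = c/f
lambda = 343 / 2000 = 0.1715 m
N = 2 * 2.412 / 0.1715 = 28.128


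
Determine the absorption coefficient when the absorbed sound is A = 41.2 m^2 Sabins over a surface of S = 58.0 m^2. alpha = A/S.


Absorption coefficient = absorbed power / incident power
alpha = A / S = 41.2 / 58.0 = 0.71034


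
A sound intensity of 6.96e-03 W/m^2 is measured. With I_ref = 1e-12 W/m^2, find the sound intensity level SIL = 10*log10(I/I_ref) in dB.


I / I_ref = 6.96e-03 / 1e-12 = 6.96e+09
SIL = 10 * log10(6.96e+09) = 98.426 dB


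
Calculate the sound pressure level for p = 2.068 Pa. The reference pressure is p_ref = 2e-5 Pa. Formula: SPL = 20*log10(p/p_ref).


p / p_ref = 2.068 / 2e-5 = 103400
SPL = 20 * log10(103400) = 100.29 dB


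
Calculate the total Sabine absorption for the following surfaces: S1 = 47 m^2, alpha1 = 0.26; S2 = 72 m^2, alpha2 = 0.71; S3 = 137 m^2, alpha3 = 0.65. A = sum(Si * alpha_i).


47 * 0.26 = 12.22
72 * 0.71 = 51.12
137 * 0.65 = 89.05
A_total = 12.22 + 51.12 + 89.05 = 152.39 m^2


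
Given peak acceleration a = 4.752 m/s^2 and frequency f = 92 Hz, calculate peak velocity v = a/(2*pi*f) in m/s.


omega = 2*pi*f = 2*pi*92 = 578.053 rad/s
v = a / omega = 4.752 / 578.053 = 0.0082207 m/s


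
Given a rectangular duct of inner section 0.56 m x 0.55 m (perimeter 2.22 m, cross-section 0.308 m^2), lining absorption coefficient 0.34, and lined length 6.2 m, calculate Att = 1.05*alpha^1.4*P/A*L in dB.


alpha^1.4 = 0.34^1.4 = 0.220836
Attenuation rate = 1.05 * alpha^1.4 * P / A
= 1.05 * 0.220836 * 2.22 / 0.308 = 1.67133 dB/m
Total Att = 1.67133 * 6.2 = 10.362 dB


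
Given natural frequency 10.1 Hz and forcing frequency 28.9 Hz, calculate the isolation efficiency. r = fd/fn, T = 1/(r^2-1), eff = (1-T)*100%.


r = 28.9 / 10.1 = 2.86139
r^2 - 1 = 2.86139^2 - 1 = 7.18755
T = 1/7.18755 = 0.139129
Efficiency = (1 - 0.139129)*100 = 86.087 %


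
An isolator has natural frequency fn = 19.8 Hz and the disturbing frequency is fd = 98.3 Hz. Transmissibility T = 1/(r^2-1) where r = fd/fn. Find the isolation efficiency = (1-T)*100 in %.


r = 98.3 / 19.8 = 4.96465
r^2 - 1 = 4.96465^2 - 1 = 23.6477
T = 1/23.6477 = 0.0422874
Efficiency = (1 - 0.0422874)*100 = 95.771 %


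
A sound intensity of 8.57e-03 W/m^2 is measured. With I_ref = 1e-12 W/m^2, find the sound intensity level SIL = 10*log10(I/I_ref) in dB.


I / I_ref = 8.57e-03 / 1e-12 = 8.57e+09
SIL = 10 * log10(8.57e+09) = 99.33 dB


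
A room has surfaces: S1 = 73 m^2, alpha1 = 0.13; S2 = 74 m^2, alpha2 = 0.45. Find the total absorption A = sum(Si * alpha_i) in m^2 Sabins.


73 * 0.13 = 9.49
74 * 0.45 = 33.3
A_total = 9.49 + 33.3 = 42.79 m^2


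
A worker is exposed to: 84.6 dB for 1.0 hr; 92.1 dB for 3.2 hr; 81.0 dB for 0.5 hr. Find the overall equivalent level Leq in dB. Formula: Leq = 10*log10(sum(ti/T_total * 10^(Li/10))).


T_total = 1.0 + 3.2 + 0.5 = 4.7 hr
(1.0/4.7) * 10^(84.6/10) = 6.13624e+07
(3.2/4.7) * 10^(92.1/10) = 1.10421e+09
(0.5/4.7) * 10^(81.0/10) = 1.33928e+07
Sum = 6.13624e+07 + 1.10421e+09 + 1.33928e+07 = 1.17897e+09
Leq = 10*log10(1.17897e+09) = 90.715 dB


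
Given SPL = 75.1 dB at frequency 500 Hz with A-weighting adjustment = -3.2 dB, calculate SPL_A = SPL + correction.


A-weighting table: 500 Hz -> -3.2 dB correction
SPL_A = SPL + correction = 75.1 + (-3.2) = 71.9 dBA
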